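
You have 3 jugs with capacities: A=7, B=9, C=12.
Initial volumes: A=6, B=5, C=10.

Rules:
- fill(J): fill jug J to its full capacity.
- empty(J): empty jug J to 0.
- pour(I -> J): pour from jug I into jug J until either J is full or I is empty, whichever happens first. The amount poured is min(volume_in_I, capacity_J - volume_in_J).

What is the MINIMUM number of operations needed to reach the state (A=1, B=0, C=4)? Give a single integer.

BFS from (A=6, B=5, C=10). One shortest path:
  1. pour(B -> C) -> (A=6 B=3 C=12)
  2. pour(C -> A) -> (A=7 B=3 C=11)
  3. empty(A) -> (A=0 B=3 C=11)
  4. pour(C -> A) -> (A=7 B=3 C=4)
  5. pour(A -> B) -> (A=1 B=9 C=4)
  6. empty(B) -> (A=1 B=0 C=4)
Reached target in 6 moves.

Answer: 6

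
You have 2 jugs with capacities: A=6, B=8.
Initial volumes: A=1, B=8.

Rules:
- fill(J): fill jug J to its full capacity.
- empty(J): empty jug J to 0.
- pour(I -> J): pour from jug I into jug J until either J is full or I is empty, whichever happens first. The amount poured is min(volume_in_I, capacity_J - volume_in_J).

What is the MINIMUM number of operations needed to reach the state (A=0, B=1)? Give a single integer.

BFS from (A=1, B=8). One shortest path:
  1. empty(B) -> (A=1 B=0)
  2. pour(A -> B) -> (A=0 B=1)
Reached target in 2 moves.

Answer: 2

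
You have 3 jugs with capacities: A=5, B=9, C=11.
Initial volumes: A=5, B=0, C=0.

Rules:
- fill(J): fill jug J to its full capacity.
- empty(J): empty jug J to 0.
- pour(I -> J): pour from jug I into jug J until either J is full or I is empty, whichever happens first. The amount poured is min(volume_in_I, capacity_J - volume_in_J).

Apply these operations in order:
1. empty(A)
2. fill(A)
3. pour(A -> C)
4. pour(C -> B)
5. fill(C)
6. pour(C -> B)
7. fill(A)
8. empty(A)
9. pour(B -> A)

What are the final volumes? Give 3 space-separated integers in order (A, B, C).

Answer: 5 4 7

Derivation:
Step 1: empty(A) -> (A=0 B=0 C=0)
Step 2: fill(A) -> (A=5 B=0 C=0)
Step 3: pour(A -> C) -> (A=0 B=0 C=5)
Step 4: pour(C -> B) -> (A=0 B=5 C=0)
Step 5: fill(C) -> (A=0 B=5 C=11)
Step 6: pour(C -> B) -> (A=0 B=9 C=7)
Step 7: fill(A) -> (A=5 B=9 C=7)
Step 8: empty(A) -> (A=0 B=9 C=7)
Step 9: pour(B -> A) -> (A=5 B=4 C=7)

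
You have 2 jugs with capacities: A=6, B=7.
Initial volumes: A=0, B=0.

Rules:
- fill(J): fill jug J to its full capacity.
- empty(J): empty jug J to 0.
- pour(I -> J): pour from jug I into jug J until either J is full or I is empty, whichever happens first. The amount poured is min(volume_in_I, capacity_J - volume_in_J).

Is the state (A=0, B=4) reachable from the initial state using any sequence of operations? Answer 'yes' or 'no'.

BFS from (A=0, B=0):
  1. fill(A) -> (A=6 B=0)
  2. pour(A -> B) -> (A=0 B=6)
  3. fill(A) -> (A=6 B=6)
  4. pour(A -> B) -> (A=5 B=7)
  5. empty(B) -> (A=5 B=0)
  6. pour(A -> B) -> (A=0 B=5)
  7. fill(A) -> (A=6 B=5)
  8. pour(A -> B) -> (A=4 B=7)
  9. empty(B) -> (A=4 B=0)
  10. pour(A -> B) -> (A=0 B=4)
Target reached → yes.

Answer: yes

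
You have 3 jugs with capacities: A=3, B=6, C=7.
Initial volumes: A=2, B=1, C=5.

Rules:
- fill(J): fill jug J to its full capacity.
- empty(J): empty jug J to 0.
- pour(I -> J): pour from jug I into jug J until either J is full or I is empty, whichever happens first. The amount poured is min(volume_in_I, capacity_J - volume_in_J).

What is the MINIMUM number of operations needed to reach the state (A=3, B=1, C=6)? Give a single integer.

Answer: 2

Derivation:
BFS from (A=2, B=1, C=5). One shortest path:
  1. fill(C) -> (A=2 B=1 C=7)
  2. pour(C -> A) -> (A=3 B=1 C=6)
Reached target in 2 moves.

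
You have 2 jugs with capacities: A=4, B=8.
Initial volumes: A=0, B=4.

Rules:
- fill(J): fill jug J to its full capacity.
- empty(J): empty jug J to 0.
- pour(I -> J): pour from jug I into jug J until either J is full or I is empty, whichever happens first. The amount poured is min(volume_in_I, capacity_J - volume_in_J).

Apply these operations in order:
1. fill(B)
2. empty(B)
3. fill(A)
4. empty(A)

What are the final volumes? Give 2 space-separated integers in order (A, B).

Step 1: fill(B) -> (A=0 B=8)
Step 2: empty(B) -> (A=0 B=0)
Step 3: fill(A) -> (A=4 B=0)
Step 4: empty(A) -> (A=0 B=0)

Answer: 0 0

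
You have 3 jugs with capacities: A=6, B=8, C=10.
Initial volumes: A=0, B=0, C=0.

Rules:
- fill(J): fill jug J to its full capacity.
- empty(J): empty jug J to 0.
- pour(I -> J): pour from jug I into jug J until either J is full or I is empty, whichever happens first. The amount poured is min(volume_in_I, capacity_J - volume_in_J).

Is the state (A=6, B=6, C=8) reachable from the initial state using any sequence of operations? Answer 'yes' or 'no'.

BFS from (A=0, B=0, C=0):
  1. fill(A) -> (A=6 B=0 C=0)
  2. fill(B) -> (A=6 B=8 C=0)
  3. pour(B -> C) -> (A=6 B=0 C=8)
  4. pour(A -> B) -> (A=0 B=6 C=8)
  5. fill(A) -> (A=6 B=6 C=8)
Target reached → yes.

Answer: yes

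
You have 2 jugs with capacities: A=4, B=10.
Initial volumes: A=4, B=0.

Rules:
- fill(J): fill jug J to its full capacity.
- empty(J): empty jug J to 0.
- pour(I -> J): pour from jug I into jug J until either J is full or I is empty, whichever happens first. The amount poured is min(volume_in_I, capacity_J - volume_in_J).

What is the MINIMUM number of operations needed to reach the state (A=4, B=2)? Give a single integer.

Answer: 5

Derivation:
BFS from (A=4, B=0). One shortest path:
  1. empty(A) -> (A=0 B=0)
  2. fill(B) -> (A=0 B=10)
  3. pour(B -> A) -> (A=4 B=6)
  4. empty(A) -> (A=0 B=6)
  5. pour(B -> A) -> (A=4 B=2)
Reached target in 5 moves.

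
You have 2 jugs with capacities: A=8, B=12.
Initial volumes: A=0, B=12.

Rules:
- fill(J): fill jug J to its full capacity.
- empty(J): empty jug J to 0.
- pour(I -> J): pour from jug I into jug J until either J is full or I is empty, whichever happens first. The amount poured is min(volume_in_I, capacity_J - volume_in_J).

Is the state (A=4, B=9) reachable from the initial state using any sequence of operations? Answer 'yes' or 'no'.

Answer: no

Derivation:
BFS explored all 10 reachable states.
Reachable set includes: (0,0), (0,4), (0,8), (0,12), (4,0), (4,12), (8,0), (8,4), (8,8), (8,12)
Target (A=4, B=9) not in reachable set → no.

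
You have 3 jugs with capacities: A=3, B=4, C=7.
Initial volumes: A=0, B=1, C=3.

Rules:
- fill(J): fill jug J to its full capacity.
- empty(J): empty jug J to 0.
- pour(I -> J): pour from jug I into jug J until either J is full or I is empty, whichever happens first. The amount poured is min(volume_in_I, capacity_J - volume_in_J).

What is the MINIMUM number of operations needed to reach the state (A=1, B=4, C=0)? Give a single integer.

BFS from (A=0, B=1, C=3). One shortest path:
  1. empty(C) -> (A=0 B=1 C=0)
  2. pour(B -> A) -> (A=1 B=0 C=0)
  3. fill(B) -> (A=1 B=4 C=0)
Reached target in 3 moves.

Answer: 3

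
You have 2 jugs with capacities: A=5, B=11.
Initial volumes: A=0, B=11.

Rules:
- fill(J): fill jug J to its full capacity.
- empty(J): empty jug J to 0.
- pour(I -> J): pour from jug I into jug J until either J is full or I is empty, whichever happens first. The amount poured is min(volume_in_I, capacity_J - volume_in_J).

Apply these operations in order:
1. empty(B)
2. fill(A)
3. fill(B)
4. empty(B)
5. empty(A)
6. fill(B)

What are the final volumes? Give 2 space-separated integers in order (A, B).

Answer: 0 11

Derivation:
Step 1: empty(B) -> (A=0 B=0)
Step 2: fill(A) -> (A=5 B=0)
Step 3: fill(B) -> (A=5 B=11)
Step 4: empty(B) -> (A=5 B=0)
Step 5: empty(A) -> (A=0 B=0)
Step 6: fill(B) -> (A=0 B=11)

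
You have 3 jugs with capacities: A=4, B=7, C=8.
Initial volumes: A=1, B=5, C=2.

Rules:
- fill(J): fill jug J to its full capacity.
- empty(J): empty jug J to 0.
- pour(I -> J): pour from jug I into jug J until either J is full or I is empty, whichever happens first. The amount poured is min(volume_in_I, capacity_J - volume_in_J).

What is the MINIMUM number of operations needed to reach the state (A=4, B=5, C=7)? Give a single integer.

Answer: 3

Derivation:
BFS from (A=1, B=5, C=2). One shortest path:
  1. pour(C -> A) -> (A=3 B=5 C=0)
  2. fill(C) -> (A=3 B=5 C=8)
  3. pour(C -> A) -> (A=4 B=5 C=7)
Reached target in 3 moves.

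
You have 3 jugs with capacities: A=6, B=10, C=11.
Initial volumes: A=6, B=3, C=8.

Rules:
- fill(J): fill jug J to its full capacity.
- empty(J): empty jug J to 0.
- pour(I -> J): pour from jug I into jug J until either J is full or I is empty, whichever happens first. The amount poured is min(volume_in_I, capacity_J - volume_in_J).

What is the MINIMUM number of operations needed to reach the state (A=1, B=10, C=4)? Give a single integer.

Answer: 5

Derivation:
BFS from (A=6, B=3, C=8). One shortest path:
  1. empty(C) -> (A=6 B=3 C=0)
  2. pour(A -> C) -> (A=0 B=3 C=6)
  3. fill(A) -> (A=6 B=3 C=6)
  4. pour(A -> C) -> (A=1 B=3 C=11)
  5. pour(C -> B) -> (A=1 B=10 C=4)
Reached target in 5 moves.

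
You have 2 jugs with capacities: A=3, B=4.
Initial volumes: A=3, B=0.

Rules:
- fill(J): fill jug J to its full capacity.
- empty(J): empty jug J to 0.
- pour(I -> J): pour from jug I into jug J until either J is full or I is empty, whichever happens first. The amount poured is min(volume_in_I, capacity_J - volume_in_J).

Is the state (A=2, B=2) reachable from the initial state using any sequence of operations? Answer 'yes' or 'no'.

Answer: no

Derivation:
BFS explored all 14 reachable states.
Reachable set includes: (0,0), (0,1), (0,2), (0,3), (0,4), (1,0), (1,4), (2,0), (2,4), (3,0), (3,1), (3,2) ...
Target (A=2, B=2) not in reachable set → no.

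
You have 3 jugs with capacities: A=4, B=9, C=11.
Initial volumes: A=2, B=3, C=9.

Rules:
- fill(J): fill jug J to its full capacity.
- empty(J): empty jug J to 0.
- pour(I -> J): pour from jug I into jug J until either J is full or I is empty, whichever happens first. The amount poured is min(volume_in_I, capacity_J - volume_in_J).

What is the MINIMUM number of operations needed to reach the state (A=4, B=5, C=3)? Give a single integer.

BFS from (A=2, B=3, C=9). One shortest path:
  1. empty(A) -> (A=0 B=3 C=9)
  2. pour(C -> B) -> (A=0 B=9 C=3)
  3. pour(B -> A) -> (A=4 B=5 C=3)
Reached target in 3 moves.

Answer: 3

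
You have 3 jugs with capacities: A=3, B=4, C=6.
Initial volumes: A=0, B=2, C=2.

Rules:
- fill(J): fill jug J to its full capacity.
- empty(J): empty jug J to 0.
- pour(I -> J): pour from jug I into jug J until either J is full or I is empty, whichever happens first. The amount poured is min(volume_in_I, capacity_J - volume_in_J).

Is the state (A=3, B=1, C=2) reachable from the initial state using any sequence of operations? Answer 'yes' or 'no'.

BFS from (A=0, B=2, C=2):
  1. fill(B) -> (A=0 B=4 C=2)
  2. pour(B -> A) -> (A=3 B=1 C=2)
Target reached → yes.

Answer: yes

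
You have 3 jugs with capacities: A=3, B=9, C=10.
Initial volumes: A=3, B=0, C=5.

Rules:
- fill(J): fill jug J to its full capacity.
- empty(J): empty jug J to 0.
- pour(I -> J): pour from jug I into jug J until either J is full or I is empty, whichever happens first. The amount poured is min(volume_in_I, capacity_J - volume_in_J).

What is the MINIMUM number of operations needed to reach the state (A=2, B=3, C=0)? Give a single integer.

BFS from (A=3, B=0, C=5). One shortest path:
  1. empty(A) -> (A=0 B=0 C=5)
  2. pour(C -> A) -> (A=3 B=0 C=2)
  3. pour(A -> B) -> (A=0 B=3 C=2)
  4. pour(C -> A) -> (A=2 B=3 C=0)
Reached target in 4 moves.

Answer: 4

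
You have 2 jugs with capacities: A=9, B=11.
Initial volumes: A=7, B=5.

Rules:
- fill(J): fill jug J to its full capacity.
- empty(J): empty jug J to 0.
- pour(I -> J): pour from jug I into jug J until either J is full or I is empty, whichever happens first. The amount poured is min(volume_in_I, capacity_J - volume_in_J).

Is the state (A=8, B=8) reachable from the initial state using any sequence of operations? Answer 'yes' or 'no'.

Answer: no

Derivation:
BFS explored all 41 reachable states.
Reachable set includes: (0,0), (0,1), (0,2), (0,3), (0,4), (0,5), (0,6), (0,7), (0,8), (0,9), (0,10), (0,11) ...
Target (A=8, B=8) not in reachable set → no.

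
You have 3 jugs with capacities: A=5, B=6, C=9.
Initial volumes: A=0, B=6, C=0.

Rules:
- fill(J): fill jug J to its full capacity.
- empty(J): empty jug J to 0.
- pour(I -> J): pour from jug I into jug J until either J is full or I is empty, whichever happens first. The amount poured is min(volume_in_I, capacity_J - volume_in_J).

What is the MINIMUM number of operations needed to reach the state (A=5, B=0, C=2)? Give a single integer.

Answer: 6

Derivation:
BFS from (A=0, B=6, C=0). One shortest path:
  1. fill(A) -> (A=5 B=6 C=0)
  2. pour(A -> C) -> (A=0 B=6 C=5)
  3. fill(A) -> (A=5 B=6 C=5)
  4. pour(B -> C) -> (A=5 B=2 C=9)
  5. empty(C) -> (A=5 B=2 C=0)
  6. pour(B -> C) -> (A=5 B=0 C=2)
Reached target in 6 moves.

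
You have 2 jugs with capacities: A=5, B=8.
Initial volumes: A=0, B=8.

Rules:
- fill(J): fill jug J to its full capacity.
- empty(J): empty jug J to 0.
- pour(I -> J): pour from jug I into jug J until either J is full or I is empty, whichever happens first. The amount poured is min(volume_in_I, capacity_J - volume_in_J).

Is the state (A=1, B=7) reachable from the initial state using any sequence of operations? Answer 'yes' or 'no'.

BFS explored all 26 reachable states.
Reachable set includes: (0,0), (0,1), (0,2), (0,3), (0,4), (0,5), (0,6), (0,7), (0,8), (1,0), (1,8), (2,0) ...
Target (A=1, B=7) not in reachable set → no.

Answer: no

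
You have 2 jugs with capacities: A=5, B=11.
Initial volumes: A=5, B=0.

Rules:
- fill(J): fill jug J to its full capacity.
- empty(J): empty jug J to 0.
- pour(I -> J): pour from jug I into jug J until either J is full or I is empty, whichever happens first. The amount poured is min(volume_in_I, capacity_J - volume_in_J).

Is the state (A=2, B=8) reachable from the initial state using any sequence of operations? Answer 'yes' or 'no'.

BFS explored all 32 reachable states.
Reachable set includes: (0,0), (0,1), (0,2), (0,3), (0,4), (0,5), (0,6), (0,7), (0,8), (0,9), (0,10), (0,11) ...
Target (A=2, B=8) not in reachable set → no.

Answer: no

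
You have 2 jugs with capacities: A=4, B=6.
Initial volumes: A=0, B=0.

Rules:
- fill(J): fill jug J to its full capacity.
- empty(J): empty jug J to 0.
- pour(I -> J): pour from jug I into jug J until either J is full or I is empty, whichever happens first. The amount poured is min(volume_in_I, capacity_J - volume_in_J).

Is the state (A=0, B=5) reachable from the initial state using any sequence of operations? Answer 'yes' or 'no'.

Answer: no

Derivation:
BFS explored all 10 reachable states.
Reachable set includes: (0,0), (0,2), (0,4), (0,6), (2,0), (2,6), (4,0), (4,2), (4,4), (4,6)
Target (A=0, B=5) not in reachable set → no.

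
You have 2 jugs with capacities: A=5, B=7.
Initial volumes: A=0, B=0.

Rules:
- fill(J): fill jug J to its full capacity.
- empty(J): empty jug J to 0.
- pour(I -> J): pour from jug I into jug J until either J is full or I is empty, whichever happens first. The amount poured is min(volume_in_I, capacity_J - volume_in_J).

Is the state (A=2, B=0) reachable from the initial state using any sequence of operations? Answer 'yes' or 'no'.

BFS from (A=0, B=0):
  1. fill(B) -> (A=0 B=7)
  2. pour(B -> A) -> (A=5 B=2)
  3. empty(A) -> (A=0 B=2)
  4. pour(B -> A) -> (A=2 B=0)
Target reached → yes.

Answer: yes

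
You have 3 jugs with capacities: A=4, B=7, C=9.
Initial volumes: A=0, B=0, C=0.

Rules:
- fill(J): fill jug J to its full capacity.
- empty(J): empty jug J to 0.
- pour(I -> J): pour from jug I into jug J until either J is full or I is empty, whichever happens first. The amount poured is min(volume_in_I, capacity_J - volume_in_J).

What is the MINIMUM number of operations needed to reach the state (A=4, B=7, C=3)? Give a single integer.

Answer: 4

Derivation:
BFS from (A=0, B=0, C=0). One shortest path:
  1. fill(B) -> (A=0 B=7 C=0)
  2. pour(B -> A) -> (A=4 B=3 C=0)
  3. pour(B -> C) -> (A=4 B=0 C=3)
  4. fill(B) -> (A=4 B=7 C=3)
Reached target in 4 moves.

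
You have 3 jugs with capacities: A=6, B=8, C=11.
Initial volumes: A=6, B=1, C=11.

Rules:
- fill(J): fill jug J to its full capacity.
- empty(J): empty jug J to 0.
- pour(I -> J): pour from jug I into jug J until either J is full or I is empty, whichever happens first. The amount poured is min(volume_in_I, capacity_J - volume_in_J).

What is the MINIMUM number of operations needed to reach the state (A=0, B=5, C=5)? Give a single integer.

Answer: 5

Derivation:
BFS from (A=6, B=1, C=11). One shortest path:
  1. pour(A -> B) -> (A=0 B=7 C=11)
  2. pour(C -> A) -> (A=6 B=7 C=5)
  3. pour(A -> B) -> (A=5 B=8 C=5)
  4. empty(B) -> (A=5 B=0 C=5)
  5. pour(A -> B) -> (A=0 B=5 C=5)
Reached target in 5 moves.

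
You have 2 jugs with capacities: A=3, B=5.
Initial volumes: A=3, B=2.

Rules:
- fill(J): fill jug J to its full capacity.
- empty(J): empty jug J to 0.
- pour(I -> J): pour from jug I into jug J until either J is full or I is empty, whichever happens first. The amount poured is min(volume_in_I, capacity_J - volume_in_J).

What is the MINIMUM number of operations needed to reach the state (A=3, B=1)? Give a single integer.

BFS from (A=3, B=2). One shortest path:
  1. empty(A) -> (A=0 B=2)
  2. pour(B -> A) -> (A=2 B=0)
  3. fill(B) -> (A=2 B=5)
  4. pour(B -> A) -> (A=3 B=4)
  5. empty(A) -> (A=0 B=4)
  6. pour(B -> A) -> (A=3 B=1)
Reached target in 6 moves.

Answer: 6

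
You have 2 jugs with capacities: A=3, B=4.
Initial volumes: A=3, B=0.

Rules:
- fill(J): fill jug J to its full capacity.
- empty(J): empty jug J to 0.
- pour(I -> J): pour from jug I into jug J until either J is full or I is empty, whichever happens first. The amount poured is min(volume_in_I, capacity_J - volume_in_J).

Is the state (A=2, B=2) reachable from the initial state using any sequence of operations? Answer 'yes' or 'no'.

BFS explored all 14 reachable states.
Reachable set includes: (0,0), (0,1), (0,2), (0,3), (0,4), (1,0), (1,4), (2,0), (2,4), (3,0), (3,1), (3,2) ...
Target (A=2, B=2) not in reachable set → no.

Answer: no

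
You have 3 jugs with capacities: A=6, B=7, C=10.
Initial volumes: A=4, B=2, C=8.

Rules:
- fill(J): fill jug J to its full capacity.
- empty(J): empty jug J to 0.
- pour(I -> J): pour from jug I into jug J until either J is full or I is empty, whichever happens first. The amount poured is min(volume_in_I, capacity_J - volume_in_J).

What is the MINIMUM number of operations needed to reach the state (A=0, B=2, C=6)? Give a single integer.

Answer: 2

Derivation:
BFS from (A=4, B=2, C=8). One shortest path:
  1. pour(C -> A) -> (A=6 B=2 C=6)
  2. empty(A) -> (A=0 B=2 C=6)
Reached target in 2 moves.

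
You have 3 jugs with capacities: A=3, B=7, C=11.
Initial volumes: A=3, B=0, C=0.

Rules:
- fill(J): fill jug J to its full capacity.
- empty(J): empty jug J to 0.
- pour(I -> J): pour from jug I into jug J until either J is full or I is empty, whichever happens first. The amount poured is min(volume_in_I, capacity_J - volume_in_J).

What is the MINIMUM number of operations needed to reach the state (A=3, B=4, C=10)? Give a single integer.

Answer: 5

Derivation:
BFS from (A=3, B=0, C=0). One shortest path:
  1. fill(B) -> (A=3 B=7 C=0)
  2. pour(A -> C) -> (A=0 B=7 C=3)
  3. pour(B -> C) -> (A=0 B=0 C=10)
  4. fill(B) -> (A=0 B=7 C=10)
  5. pour(B -> A) -> (A=3 B=4 C=10)
Reached target in 5 moves.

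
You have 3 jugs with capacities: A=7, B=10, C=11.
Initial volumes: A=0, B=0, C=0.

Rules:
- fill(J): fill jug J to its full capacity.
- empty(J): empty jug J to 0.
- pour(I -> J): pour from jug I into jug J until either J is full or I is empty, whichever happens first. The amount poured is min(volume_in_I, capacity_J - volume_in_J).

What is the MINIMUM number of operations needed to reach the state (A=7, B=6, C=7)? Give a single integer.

Answer: 6

Derivation:
BFS from (A=0, B=0, C=0). One shortest path:
  1. fill(B) -> (A=0 B=10 C=0)
  2. pour(B -> A) -> (A=7 B=3 C=0)
  3. pour(A -> C) -> (A=0 B=3 C=7)
  4. pour(B -> A) -> (A=3 B=0 C=7)
  5. fill(B) -> (A=3 B=10 C=7)
  6. pour(B -> A) -> (A=7 B=6 C=7)
Reached target in 6 moves.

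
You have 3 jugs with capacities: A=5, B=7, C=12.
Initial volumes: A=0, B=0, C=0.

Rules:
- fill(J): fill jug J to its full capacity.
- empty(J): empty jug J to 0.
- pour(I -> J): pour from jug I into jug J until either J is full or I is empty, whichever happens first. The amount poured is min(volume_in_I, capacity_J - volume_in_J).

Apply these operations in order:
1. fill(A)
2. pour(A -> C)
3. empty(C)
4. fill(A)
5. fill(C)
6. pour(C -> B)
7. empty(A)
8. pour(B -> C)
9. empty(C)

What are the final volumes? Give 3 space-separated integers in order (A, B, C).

Step 1: fill(A) -> (A=5 B=0 C=0)
Step 2: pour(A -> C) -> (A=0 B=0 C=5)
Step 3: empty(C) -> (A=0 B=0 C=0)
Step 4: fill(A) -> (A=5 B=0 C=0)
Step 5: fill(C) -> (A=5 B=0 C=12)
Step 6: pour(C -> B) -> (A=5 B=7 C=5)
Step 7: empty(A) -> (A=0 B=7 C=5)
Step 8: pour(B -> C) -> (A=0 B=0 C=12)
Step 9: empty(C) -> (A=0 B=0 C=0)

Answer: 0 0 0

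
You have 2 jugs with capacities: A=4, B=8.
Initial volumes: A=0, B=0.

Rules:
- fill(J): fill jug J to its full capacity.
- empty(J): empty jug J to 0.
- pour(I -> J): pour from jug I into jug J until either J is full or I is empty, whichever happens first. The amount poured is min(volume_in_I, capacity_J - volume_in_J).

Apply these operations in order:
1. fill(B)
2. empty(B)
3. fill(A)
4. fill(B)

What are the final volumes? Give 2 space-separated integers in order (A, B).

Step 1: fill(B) -> (A=0 B=8)
Step 2: empty(B) -> (A=0 B=0)
Step 3: fill(A) -> (A=4 B=0)
Step 4: fill(B) -> (A=4 B=8)

Answer: 4 8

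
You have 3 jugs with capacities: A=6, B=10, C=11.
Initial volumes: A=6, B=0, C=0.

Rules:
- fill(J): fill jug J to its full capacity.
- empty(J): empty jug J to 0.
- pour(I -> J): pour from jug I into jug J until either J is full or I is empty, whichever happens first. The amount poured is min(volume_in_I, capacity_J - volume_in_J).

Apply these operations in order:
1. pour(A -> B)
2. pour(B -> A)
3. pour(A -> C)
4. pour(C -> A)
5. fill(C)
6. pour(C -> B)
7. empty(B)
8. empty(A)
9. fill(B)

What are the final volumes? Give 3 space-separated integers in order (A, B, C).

Answer: 0 10 1

Derivation:
Step 1: pour(A -> B) -> (A=0 B=6 C=0)
Step 2: pour(B -> A) -> (A=6 B=0 C=0)
Step 3: pour(A -> C) -> (A=0 B=0 C=6)
Step 4: pour(C -> A) -> (A=6 B=0 C=0)
Step 5: fill(C) -> (A=6 B=0 C=11)
Step 6: pour(C -> B) -> (A=6 B=10 C=1)
Step 7: empty(B) -> (A=6 B=0 C=1)
Step 8: empty(A) -> (A=0 B=0 C=1)
Step 9: fill(B) -> (A=0 B=10 C=1)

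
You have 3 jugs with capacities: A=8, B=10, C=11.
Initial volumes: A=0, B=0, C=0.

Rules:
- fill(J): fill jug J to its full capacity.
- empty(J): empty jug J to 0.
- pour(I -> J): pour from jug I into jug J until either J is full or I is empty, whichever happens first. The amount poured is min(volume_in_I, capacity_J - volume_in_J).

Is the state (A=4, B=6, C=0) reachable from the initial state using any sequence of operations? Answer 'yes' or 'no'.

Answer: yes

Derivation:
BFS from (A=0, B=0, C=0):
  1. fill(A) -> (A=8 B=0 C=0)
  2. fill(C) -> (A=8 B=0 C=11)
  3. pour(A -> B) -> (A=0 B=8 C=11)
  4. pour(C -> A) -> (A=8 B=8 C=3)
  5. pour(A -> B) -> (A=6 B=10 C=3)
  6. empty(B) -> (A=6 B=0 C=3)
  7. pour(C -> B) -> (A=6 B=3 C=0)
  8. fill(C) -> (A=6 B=3 C=11)
  9. pour(C -> B) -> (A=6 B=10 C=4)
  10. empty(B) -> (A=6 B=0 C=4)
  11. pour(A -> B) -> (A=0 B=6 C=4)
  12. pour(C -> A) -> (A=4 B=6 C=0)
Target reached → yes.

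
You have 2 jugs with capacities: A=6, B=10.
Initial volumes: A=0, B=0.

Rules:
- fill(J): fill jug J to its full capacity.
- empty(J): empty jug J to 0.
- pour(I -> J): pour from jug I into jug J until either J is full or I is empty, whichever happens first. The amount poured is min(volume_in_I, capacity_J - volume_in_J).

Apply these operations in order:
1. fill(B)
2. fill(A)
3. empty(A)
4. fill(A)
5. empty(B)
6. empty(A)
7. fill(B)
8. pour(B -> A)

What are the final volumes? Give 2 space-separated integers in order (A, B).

Answer: 6 4

Derivation:
Step 1: fill(B) -> (A=0 B=10)
Step 2: fill(A) -> (A=6 B=10)
Step 3: empty(A) -> (A=0 B=10)
Step 4: fill(A) -> (A=6 B=10)
Step 5: empty(B) -> (A=6 B=0)
Step 6: empty(A) -> (A=0 B=0)
Step 7: fill(B) -> (A=0 B=10)
Step 8: pour(B -> A) -> (A=6 B=4)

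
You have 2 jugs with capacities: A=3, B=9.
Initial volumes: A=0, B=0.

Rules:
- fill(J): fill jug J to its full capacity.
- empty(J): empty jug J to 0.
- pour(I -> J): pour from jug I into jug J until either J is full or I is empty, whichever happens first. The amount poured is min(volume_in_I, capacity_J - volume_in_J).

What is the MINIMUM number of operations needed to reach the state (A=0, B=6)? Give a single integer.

Answer: 3

Derivation:
BFS from (A=0, B=0). One shortest path:
  1. fill(B) -> (A=0 B=9)
  2. pour(B -> A) -> (A=3 B=6)
  3. empty(A) -> (A=0 B=6)
Reached target in 3 moves.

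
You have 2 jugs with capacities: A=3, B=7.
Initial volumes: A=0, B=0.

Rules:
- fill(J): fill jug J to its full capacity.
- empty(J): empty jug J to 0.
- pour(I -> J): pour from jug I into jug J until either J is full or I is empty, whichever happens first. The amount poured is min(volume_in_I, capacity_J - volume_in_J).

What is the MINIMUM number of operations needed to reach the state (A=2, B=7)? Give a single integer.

Answer: 6

Derivation:
BFS from (A=0, B=0). One shortest path:
  1. fill(A) -> (A=3 B=0)
  2. pour(A -> B) -> (A=0 B=3)
  3. fill(A) -> (A=3 B=3)
  4. pour(A -> B) -> (A=0 B=6)
  5. fill(A) -> (A=3 B=6)
  6. pour(A -> B) -> (A=2 B=7)
Reached target in 6 moves.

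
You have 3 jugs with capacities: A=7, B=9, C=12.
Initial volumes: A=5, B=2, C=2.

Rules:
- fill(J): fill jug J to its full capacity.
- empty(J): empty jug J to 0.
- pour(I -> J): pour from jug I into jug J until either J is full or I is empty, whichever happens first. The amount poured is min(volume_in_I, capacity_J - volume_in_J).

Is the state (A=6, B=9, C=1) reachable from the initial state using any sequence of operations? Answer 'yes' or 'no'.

BFS from (A=5, B=2, C=2):
  1. fill(B) -> (A=5 B=9 C=2)
  2. pour(B -> C) -> (A=5 B=0 C=11)
  3. fill(B) -> (A=5 B=9 C=11)
  4. pour(B -> A) -> (A=7 B=7 C=11)
  5. pour(A -> C) -> (A=6 B=7 C=12)
  6. pour(C -> B) -> (A=6 B=9 C=10)
  7. empty(B) -> (A=6 B=0 C=10)
  8. pour(C -> B) -> (A=6 B=9 C=1)
Target reached → yes.

Answer: yes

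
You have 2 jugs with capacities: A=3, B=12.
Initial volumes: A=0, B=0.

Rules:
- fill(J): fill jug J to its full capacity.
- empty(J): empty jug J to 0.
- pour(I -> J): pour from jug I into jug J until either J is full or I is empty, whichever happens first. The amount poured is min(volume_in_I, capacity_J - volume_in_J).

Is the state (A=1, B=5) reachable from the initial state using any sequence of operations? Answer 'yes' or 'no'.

Answer: no

Derivation:
BFS explored all 10 reachable states.
Reachable set includes: (0,0), (0,3), (0,6), (0,9), (0,12), (3,0), (3,3), (3,6), (3,9), (3,12)
Target (A=1, B=5) not in reachable set → no.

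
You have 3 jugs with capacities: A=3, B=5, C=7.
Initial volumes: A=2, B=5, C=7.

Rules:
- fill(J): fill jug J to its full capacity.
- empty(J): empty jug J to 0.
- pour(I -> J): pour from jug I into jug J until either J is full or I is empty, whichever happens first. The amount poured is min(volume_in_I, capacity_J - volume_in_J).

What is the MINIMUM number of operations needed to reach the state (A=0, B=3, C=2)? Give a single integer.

Answer: 5

Derivation:
BFS from (A=2, B=5, C=7). One shortest path:
  1. fill(A) -> (A=3 B=5 C=7)
  2. empty(B) -> (A=3 B=0 C=7)
  3. pour(C -> B) -> (A=3 B=5 C=2)
  4. empty(B) -> (A=3 B=0 C=2)
  5. pour(A -> B) -> (A=0 B=3 C=2)
Reached target in 5 moves.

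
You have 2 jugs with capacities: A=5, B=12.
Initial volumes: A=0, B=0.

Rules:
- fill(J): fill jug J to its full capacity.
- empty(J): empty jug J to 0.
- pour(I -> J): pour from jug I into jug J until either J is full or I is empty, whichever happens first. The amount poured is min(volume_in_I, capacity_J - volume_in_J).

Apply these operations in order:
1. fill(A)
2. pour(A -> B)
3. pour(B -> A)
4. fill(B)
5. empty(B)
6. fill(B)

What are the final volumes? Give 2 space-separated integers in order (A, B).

Step 1: fill(A) -> (A=5 B=0)
Step 2: pour(A -> B) -> (A=0 B=5)
Step 3: pour(B -> A) -> (A=5 B=0)
Step 4: fill(B) -> (A=5 B=12)
Step 5: empty(B) -> (A=5 B=0)
Step 6: fill(B) -> (A=5 B=12)

Answer: 5 12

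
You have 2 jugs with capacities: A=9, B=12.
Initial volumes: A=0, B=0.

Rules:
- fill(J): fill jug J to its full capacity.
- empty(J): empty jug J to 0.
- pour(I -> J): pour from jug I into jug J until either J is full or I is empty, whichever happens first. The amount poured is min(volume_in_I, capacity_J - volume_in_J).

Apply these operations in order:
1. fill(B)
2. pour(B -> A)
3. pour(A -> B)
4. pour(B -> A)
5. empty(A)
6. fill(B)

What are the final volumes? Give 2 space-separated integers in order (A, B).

Answer: 0 12

Derivation:
Step 1: fill(B) -> (A=0 B=12)
Step 2: pour(B -> A) -> (A=9 B=3)
Step 3: pour(A -> B) -> (A=0 B=12)
Step 4: pour(B -> A) -> (A=9 B=3)
Step 5: empty(A) -> (A=0 B=3)
Step 6: fill(B) -> (A=0 B=12)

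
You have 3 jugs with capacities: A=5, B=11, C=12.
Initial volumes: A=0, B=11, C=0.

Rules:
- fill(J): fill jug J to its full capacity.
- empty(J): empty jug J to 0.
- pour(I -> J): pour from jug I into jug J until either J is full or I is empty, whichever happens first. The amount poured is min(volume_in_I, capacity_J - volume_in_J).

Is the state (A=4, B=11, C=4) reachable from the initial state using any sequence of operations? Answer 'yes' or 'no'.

Answer: yes

Derivation:
BFS from (A=0, B=11, C=0):
  1. fill(A) -> (A=5 B=11 C=0)
  2. pour(A -> C) -> (A=0 B=11 C=5)
  3. fill(A) -> (A=5 B=11 C=5)
  4. pour(B -> C) -> (A=5 B=4 C=12)
  5. empty(C) -> (A=5 B=4 C=0)
  6. pour(B -> C) -> (A=5 B=0 C=4)
  7. pour(A -> B) -> (A=0 B=5 C=4)
  8. fill(A) -> (A=5 B=5 C=4)
  9. pour(A -> B) -> (A=0 B=10 C=4)
  10. fill(A) -> (A=5 B=10 C=4)
  11. pour(A -> B) -> (A=4 B=11 C=4)
Target reached → yes.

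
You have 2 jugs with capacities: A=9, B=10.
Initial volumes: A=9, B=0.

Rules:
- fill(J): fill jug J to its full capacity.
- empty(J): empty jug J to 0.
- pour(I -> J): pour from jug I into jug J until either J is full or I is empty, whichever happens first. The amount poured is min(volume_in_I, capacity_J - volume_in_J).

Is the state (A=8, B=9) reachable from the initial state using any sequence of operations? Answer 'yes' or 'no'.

Answer: no

Derivation:
BFS explored all 38 reachable states.
Reachable set includes: (0,0), (0,1), (0,2), (0,3), (0,4), (0,5), (0,6), (0,7), (0,8), (0,9), (0,10), (1,0) ...
Target (A=8, B=9) not in reachable set → no.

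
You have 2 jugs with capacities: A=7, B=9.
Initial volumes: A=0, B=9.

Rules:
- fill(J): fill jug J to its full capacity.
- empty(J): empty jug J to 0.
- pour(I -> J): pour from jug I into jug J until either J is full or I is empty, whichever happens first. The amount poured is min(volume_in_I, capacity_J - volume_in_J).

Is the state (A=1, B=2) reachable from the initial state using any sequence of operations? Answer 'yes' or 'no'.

Answer: no

Derivation:
BFS explored all 32 reachable states.
Reachable set includes: (0,0), (0,1), (0,2), (0,3), (0,4), (0,5), (0,6), (0,7), (0,8), (0,9), (1,0), (1,9) ...
Target (A=1, B=2) not in reachable set → no.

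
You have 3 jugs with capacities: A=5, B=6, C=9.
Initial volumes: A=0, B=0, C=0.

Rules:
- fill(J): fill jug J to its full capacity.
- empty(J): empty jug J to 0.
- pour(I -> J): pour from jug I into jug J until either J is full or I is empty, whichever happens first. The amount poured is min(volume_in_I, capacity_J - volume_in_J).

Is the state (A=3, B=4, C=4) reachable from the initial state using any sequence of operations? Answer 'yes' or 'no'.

Answer: no

Derivation:
BFS explored all 260 reachable states.
Reachable set includes: (0,0,0), (0,0,1), (0,0,2), (0,0,3), (0,0,4), (0,0,5), (0,0,6), (0,0,7), (0,0,8), (0,0,9), (0,1,0), (0,1,1) ...
Target (A=3, B=4, C=4) not in reachable set → no.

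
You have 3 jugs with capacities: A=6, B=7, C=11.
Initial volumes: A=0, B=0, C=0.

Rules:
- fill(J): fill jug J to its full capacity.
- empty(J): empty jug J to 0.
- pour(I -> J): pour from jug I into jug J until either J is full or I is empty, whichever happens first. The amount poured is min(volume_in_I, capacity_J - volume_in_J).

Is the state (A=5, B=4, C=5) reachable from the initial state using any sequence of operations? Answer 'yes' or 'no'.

BFS explored all 372 reachable states.
Reachable set includes: (0,0,0), (0,0,1), (0,0,2), (0,0,3), (0,0,4), (0,0,5), (0,0,6), (0,0,7), (0,0,8), (0,0,9), (0,0,10), (0,0,11) ...
Target (A=5, B=4, C=5) not in reachable set → no.

Answer: no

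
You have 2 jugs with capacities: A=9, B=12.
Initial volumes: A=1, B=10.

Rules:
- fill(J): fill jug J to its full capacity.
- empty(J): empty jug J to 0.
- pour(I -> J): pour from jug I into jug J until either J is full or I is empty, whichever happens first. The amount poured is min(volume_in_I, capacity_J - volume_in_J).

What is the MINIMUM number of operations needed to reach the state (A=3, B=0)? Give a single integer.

BFS from (A=1, B=10). One shortest path:
  1. empty(A) -> (A=0 B=10)
  2. fill(B) -> (A=0 B=12)
  3. pour(B -> A) -> (A=9 B=3)
  4. empty(A) -> (A=0 B=3)
  5. pour(B -> A) -> (A=3 B=0)
Reached target in 5 moves.

Answer: 5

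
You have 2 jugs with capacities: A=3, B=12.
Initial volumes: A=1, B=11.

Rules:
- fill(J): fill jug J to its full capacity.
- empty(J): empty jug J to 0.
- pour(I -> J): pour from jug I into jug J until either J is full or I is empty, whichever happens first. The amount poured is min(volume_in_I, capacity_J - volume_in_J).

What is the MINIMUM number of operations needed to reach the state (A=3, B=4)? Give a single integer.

Answer: 5

Derivation:
BFS from (A=1, B=11). One shortest path:
  1. empty(B) -> (A=1 B=0)
  2. pour(A -> B) -> (A=0 B=1)
  3. fill(A) -> (A=3 B=1)
  4. pour(A -> B) -> (A=0 B=4)
  5. fill(A) -> (A=3 B=4)
Reached target in 5 moves.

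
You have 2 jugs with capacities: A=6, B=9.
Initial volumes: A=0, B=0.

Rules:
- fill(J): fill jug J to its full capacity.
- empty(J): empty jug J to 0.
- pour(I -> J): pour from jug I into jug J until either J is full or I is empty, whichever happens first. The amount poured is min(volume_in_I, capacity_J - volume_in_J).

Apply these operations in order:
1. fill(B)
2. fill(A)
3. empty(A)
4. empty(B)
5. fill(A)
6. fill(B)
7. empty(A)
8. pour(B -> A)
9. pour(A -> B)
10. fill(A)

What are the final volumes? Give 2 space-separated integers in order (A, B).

Answer: 6 9

Derivation:
Step 1: fill(B) -> (A=0 B=9)
Step 2: fill(A) -> (A=6 B=9)
Step 3: empty(A) -> (A=0 B=9)
Step 4: empty(B) -> (A=0 B=0)
Step 5: fill(A) -> (A=6 B=0)
Step 6: fill(B) -> (A=6 B=9)
Step 7: empty(A) -> (A=0 B=9)
Step 8: pour(B -> A) -> (A=6 B=3)
Step 9: pour(A -> B) -> (A=0 B=9)
Step 10: fill(A) -> (A=6 B=9)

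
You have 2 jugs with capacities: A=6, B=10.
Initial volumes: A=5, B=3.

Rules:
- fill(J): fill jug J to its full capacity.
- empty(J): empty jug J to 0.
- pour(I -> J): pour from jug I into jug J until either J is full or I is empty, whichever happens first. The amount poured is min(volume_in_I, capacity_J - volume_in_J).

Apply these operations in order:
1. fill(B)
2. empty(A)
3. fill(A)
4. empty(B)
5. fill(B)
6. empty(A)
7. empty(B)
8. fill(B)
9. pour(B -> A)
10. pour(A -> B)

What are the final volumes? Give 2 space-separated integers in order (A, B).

Answer: 0 10

Derivation:
Step 1: fill(B) -> (A=5 B=10)
Step 2: empty(A) -> (A=0 B=10)
Step 3: fill(A) -> (A=6 B=10)
Step 4: empty(B) -> (A=6 B=0)
Step 5: fill(B) -> (A=6 B=10)
Step 6: empty(A) -> (A=0 B=10)
Step 7: empty(B) -> (A=0 B=0)
Step 8: fill(B) -> (A=0 B=10)
Step 9: pour(B -> A) -> (A=6 B=4)
Step 10: pour(A -> B) -> (A=0 B=10)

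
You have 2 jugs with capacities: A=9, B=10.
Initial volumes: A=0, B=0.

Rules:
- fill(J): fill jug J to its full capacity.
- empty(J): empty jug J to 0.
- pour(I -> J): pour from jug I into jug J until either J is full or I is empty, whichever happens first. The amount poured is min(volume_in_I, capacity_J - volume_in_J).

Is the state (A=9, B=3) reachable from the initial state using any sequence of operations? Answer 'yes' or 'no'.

BFS from (A=0, B=0):
  1. fill(B) -> (A=0 B=10)
  2. pour(B -> A) -> (A=9 B=1)
  3. empty(A) -> (A=0 B=1)
  4. pour(B -> A) -> (A=1 B=0)
  5. fill(B) -> (A=1 B=10)
  6. pour(B -> A) -> (A=9 B=2)
  7. empty(A) -> (A=0 B=2)
  8. pour(B -> A) -> (A=2 B=0)
  9. fill(B) -> (A=2 B=10)
  10. pour(B -> A) -> (A=9 B=3)
Target reached → yes.

Answer: yes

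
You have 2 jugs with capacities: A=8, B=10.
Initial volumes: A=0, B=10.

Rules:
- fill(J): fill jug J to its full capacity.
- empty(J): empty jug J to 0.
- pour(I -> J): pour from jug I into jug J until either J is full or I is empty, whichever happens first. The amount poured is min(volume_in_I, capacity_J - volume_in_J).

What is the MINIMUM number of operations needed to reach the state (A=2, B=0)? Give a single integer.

Answer: 3

Derivation:
BFS from (A=0, B=10). One shortest path:
  1. pour(B -> A) -> (A=8 B=2)
  2. empty(A) -> (A=0 B=2)
  3. pour(B -> A) -> (A=2 B=0)
Reached target in 3 moves.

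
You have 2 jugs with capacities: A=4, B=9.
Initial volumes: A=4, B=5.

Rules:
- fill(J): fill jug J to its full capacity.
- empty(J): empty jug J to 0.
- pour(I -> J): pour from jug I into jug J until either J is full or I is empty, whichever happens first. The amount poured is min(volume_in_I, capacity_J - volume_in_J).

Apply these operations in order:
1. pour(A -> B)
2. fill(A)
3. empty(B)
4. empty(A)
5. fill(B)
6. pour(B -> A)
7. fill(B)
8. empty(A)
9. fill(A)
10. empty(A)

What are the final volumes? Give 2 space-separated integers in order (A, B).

Step 1: pour(A -> B) -> (A=0 B=9)
Step 2: fill(A) -> (A=4 B=9)
Step 3: empty(B) -> (A=4 B=0)
Step 4: empty(A) -> (A=0 B=0)
Step 5: fill(B) -> (A=0 B=9)
Step 6: pour(B -> A) -> (A=4 B=5)
Step 7: fill(B) -> (A=4 B=9)
Step 8: empty(A) -> (A=0 B=9)
Step 9: fill(A) -> (A=4 B=9)
Step 10: empty(A) -> (A=0 B=9)

Answer: 0 9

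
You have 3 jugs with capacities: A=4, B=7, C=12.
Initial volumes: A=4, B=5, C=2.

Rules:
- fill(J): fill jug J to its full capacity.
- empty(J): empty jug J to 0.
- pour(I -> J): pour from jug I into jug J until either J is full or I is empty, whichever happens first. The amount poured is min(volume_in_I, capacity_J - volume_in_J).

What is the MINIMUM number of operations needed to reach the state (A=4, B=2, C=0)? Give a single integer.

Answer: 2

Derivation:
BFS from (A=4, B=5, C=2). One shortest path:
  1. empty(B) -> (A=4 B=0 C=2)
  2. pour(C -> B) -> (A=4 B=2 C=0)
Reached target in 2 moves.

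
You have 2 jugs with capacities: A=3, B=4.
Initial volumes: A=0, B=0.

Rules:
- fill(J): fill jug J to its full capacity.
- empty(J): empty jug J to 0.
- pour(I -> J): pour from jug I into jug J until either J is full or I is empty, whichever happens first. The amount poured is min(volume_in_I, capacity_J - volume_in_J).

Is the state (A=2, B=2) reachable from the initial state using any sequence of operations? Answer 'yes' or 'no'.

BFS explored all 14 reachable states.
Reachable set includes: (0,0), (0,1), (0,2), (0,3), (0,4), (1,0), (1,4), (2,0), (2,4), (3,0), (3,1), (3,2) ...
Target (A=2, B=2) not in reachable set → no.

Answer: no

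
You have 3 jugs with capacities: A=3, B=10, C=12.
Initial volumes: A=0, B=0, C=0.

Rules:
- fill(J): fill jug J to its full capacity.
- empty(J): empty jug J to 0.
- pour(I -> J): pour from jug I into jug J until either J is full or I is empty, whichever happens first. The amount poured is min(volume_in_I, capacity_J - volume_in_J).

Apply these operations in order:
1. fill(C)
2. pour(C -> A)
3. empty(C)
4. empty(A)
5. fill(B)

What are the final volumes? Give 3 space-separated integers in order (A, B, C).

Answer: 0 10 0

Derivation:
Step 1: fill(C) -> (A=0 B=0 C=12)
Step 2: pour(C -> A) -> (A=3 B=0 C=9)
Step 3: empty(C) -> (A=3 B=0 C=0)
Step 4: empty(A) -> (A=0 B=0 C=0)
Step 5: fill(B) -> (A=0 B=10 C=0)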